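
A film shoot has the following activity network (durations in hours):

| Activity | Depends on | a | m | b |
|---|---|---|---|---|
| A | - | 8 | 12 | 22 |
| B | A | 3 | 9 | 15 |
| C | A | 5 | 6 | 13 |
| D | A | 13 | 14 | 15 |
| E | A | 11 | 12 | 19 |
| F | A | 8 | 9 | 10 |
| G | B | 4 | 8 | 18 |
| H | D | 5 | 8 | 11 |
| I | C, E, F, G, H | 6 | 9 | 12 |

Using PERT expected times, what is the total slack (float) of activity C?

te_A = (8 + 4·12 + 22)/6 = 78/6 = 13
te_B = (3 + 4·9 + 15)/6 = 54/6 = 9
te_C = (5 + 4·6 + 13)/6 = 42/6 = 7
te_D = (13 + 4·14 + 15)/6 = 84/6 = 14
te_E = (11 + 4·12 + 19)/6 = 78/6 = 13
te_F = (8 + 4·9 + 10)/6 = 54/6 = 9
te_G = (4 + 4·8 + 18)/6 = 54/6 = 9
te_H = (5 + 4·8 + 11)/6 = 48/6 = 8
te_I = (6 + 4·9 + 12)/6 = 54/6 = 9

Forward pass:
ES_A = 0; EF_A = 13
ES_B = 13; EF_B = 13+9 = 22
ES_C = 13; EF_C = 13+7 = 20
ES_D = 13; EF_D = 13+14 = 27
ES_E = 13; EF_E = 13+13 = 26
ES_F = 13; EF_F = 13+9 = 22
ES_G = 22; EF_G = 22+9 = 31
ES_H = 27; EF_H = 27+8 = 35
ES_I = max(EF_C=20, EF_E=26, EF_F=22, EF_G=31, EF_H=35) = 35; EF_I = 35+9 = 44
Expected project duration μ = 44 hours. Critical path: A → D → H → I.

Backward pass:
LF_I = 44; LS_I = 44−9 = 35
LF_H = LS_I = 35; LS_H = 35−8 = 27
LF_G = LS_I = 35; LS_G = 35−9 = 26
LF_F = LS_I = 35; LS_F = 35−9 = 26
LF_E = LS_I = 35; LS_E = 35−13 = 22
LF_D = LS_H = 27; LS_D = 27−14 = 13
LF_C = LS_I = 35; LS_C = 35−7 = 28
LF_B = LS_G = 26; LS_B = 26−9 = 17
LF_A = min(LS_B=17, LS_C=28, LS_D=13, LS_E=22, LS_F=26) = 13; LS_A = 13−13 = 0
Slack_C = LS_C − ES_C = 28 − 13 = 15

15 hours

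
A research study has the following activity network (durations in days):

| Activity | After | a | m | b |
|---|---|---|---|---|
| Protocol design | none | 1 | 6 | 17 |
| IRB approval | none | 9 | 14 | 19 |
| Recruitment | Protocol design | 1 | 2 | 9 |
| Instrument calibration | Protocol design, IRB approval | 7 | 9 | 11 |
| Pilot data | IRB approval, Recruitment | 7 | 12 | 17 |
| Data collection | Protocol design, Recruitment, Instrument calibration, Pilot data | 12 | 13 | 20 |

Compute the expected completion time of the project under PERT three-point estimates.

40 days

te_Protocol design = (1 + 4·6 + 17)/6 = 42/6 = 7
te_IRB approval = (9 + 4·14 + 19)/6 = 84/6 = 14
te_Recruitment = (1 + 4·2 + 9)/6 = 18/6 = 3
te_Instrument calibration = (7 + 4·9 + 11)/6 = 54/6 = 9
te_Pilot data = (7 + 4·12 + 17)/6 = 72/6 = 12
te_Data collection = (12 + 4·13 + 20)/6 = 84/6 = 14

Forward pass:
ES_Protocol design = 0; EF_Protocol design = 7
ES_IRB approval = 0; EF_IRB approval = 14
ES_Recruitment = 7; EF_Recruitment = 7+3 = 10
ES_Instrument calibration = max(EF_Protocol design=7, EF_IRB approval=14) = 14; EF_Instrument calibration = 14+9 = 23
ES_Pilot data = max(EF_IRB approval=14, EF_Recruitment=10) = 14; EF_Pilot data = 14+12 = 26
ES_Data collection = max(EF_Protocol design=7, EF_Recruitment=10, EF_Instrument calibration=23, EF_Pilot data=26) = 26; EF_Data collection = 26+14 = 40
Expected project duration μ = 40 days. Critical path: IRB approval → Pilot data → Data collection.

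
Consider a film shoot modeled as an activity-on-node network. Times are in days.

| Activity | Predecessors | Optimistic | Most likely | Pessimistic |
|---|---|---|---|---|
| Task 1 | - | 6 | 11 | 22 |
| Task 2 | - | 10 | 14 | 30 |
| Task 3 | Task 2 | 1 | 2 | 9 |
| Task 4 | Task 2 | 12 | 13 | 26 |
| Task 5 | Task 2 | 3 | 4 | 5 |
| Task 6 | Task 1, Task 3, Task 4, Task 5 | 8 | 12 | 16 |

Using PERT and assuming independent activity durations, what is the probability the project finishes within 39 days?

te_Task 1 = (6 + 4·11 + 22)/6 = 72/6 = 12; σ²_Task 1 = ((22−6)/6)² = 7.111
te_Task 2 = (10 + 4·14 + 30)/6 = 96/6 = 16; σ²_Task 2 = ((30−10)/6)² = 11.111
te_Task 3 = (1 + 4·2 + 9)/6 = 18/6 = 3; σ²_Task 3 = ((9−1)/6)² = 1.778
te_Task 4 = (12 + 4·13 + 26)/6 = 90/6 = 15; σ²_Task 4 = ((26−12)/6)² = 5.444
te_Task 5 = (3 + 4·4 + 5)/6 = 24/6 = 4; σ²_Task 5 = ((5−3)/6)² = 0.111
te_Task 6 = (8 + 4·12 + 16)/6 = 72/6 = 12; σ²_Task 6 = ((16−8)/6)² = 1.778

Forward pass:
ES_Task 1 = 0; EF_Task 1 = 12
ES_Task 2 = 0; EF_Task 2 = 16
ES_Task 3 = 16; EF_Task 3 = 16+3 = 19
ES_Task 4 = 16; EF_Task 4 = 16+15 = 31
ES_Task 5 = 16; EF_Task 5 = 16+4 = 20
ES_Task 6 = max(EF_Task 1=12, EF_Task 3=19, EF_Task 4=31, EF_Task 5=20) = 31; EF_Task 6 = 31+12 = 43
Expected project duration μ = 43 days. Critical path: Task 2 → Task 4 → Task 6.

Variance along critical path = 11.111 + 5.444 + 1.778 = 18.333; σ = √18.333 = 4.282 days.
Z = (39 − 43) / 4.282 = -0.934
P(T ≤ 39) = Φ(-0.934) ≈ 0.175

0.175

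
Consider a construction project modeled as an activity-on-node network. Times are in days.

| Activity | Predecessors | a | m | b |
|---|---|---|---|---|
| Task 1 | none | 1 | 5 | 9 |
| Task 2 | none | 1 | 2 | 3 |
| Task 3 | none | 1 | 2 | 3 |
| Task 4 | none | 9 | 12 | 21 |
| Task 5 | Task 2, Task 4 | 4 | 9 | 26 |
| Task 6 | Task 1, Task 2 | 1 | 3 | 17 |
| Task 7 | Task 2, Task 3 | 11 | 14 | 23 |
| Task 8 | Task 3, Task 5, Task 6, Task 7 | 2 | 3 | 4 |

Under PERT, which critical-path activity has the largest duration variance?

Task 5

te_Task 1 = (1 + 4·5 + 9)/6 = 30/6 = 5; σ²_Task 1 = ((9−1)/6)² = 1.778
te_Task 2 = (1 + 4·2 + 3)/6 = 12/6 = 2; σ²_Task 2 = ((3−1)/6)² = 0.111
te_Task 3 = (1 + 4·2 + 3)/6 = 12/6 = 2; σ²_Task 3 = ((3−1)/6)² = 0.111
te_Task 4 = (9 + 4·12 + 21)/6 = 78/6 = 13; σ²_Task 4 = ((21−9)/6)² = 4.000
te_Task 5 = (4 + 4·9 + 26)/6 = 66/6 = 11; σ²_Task 5 = ((26−4)/6)² = 13.444
te_Task 6 = (1 + 4·3 + 17)/6 = 30/6 = 5; σ²_Task 6 = ((17−1)/6)² = 7.111
te_Task 7 = (11 + 4·14 + 23)/6 = 90/6 = 15; σ²_Task 7 = ((23−11)/6)² = 4.000
te_Task 8 = (2 + 4·3 + 4)/6 = 18/6 = 3; σ²_Task 8 = ((4−2)/6)² = 0.111

Forward pass:
ES_Task 1 = 0; EF_Task 1 = 5
ES_Task 2 = 0; EF_Task 2 = 2
ES_Task 3 = 0; EF_Task 3 = 2
ES_Task 4 = 0; EF_Task 4 = 13
ES_Task 5 = max(EF_Task 2=2, EF_Task 4=13) = 13; EF_Task 5 = 13+11 = 24
ES_Task 6 = max(EF_Task 1=5, EF_Task 2=2) = 5; EF_Task 6 = 5+5 = 10
ES_Task 7 = max(EF_Task 2=2, EF_Task 3=2) = 2; EF_Task 7 = 2+15 = 17
ES_Task 8 = max(EF_Task 3=2, EF_Task 5=24, EF_Task 6=10, EF_Task 7=17) = 24; EF_Task 8 = 24+3 = 27
Expected project duration μ = 27 days. Critical path: Task 4 → Task 5 → Task 8.

Variances on critical path: σ²_Task 4=4.000, σ²_Task 5=13.444, σ²_Task 8=0.111.
Largest is σ²_Task 5 = 13.444.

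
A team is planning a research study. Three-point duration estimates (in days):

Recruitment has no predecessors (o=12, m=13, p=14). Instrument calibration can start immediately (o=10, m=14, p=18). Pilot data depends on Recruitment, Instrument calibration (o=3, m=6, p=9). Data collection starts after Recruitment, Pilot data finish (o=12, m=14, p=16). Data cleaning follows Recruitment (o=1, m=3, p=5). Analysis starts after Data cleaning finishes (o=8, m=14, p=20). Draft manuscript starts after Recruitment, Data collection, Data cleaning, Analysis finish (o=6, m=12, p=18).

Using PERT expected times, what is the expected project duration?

46 days

te_Recruitment = (12 + 4·13 + 14)/6 = 78/6 = 13
te_Instrument calibration = (10 + 4·14 + 18)/6 = 84/6 = 14
te_Pilot data = (3 + 4·6 + 9)/6 = 36/6 = 6
te_Data collection = (12 + 4·14 + 16)/6 = 84/6 = 14
te_Data cleaning = (1 + 4·3 + 5)/6 = 18/6 = 3
te_Analysis = (8 + 4·14 + 20)/6 = 84/6 = 14
te_Draft manuscript = (6 + 4·12 + 18)/6 = 72/6 = 12

Forward pass:
ES_Recruitment = 0; EF_Recruitment = 13
ES_Instrument calibration = 0; EF_Instrument calibration = 14
ES_Pilot data = max(EF_Recruitment=13, EF_Instrument calibration=14) = 14; EF_Pilot data = 14+6 = 20
ES_Data collection = max(EF_Recruitment=13, EF_Pilot data=20) = 20; EF_Data collection = 20+14 = 34
ES_Data cleaning = 13; EF_Data cleaning = 13+3 = 16
ES_Analysis = 16; EF_Analysis = 16+14 = 30
ES_Draft manuscript = max(EF_Recruitment=13, EF_Data collection=34, EF_Data cleaning=16, EF_Analysis=30) = 34; EF_Draft manuscript = 34+12 = 46
Expected project duration μ = 46 days. Critical path: Instrument calibration → Pilot data → Data collection → Draft manuscript.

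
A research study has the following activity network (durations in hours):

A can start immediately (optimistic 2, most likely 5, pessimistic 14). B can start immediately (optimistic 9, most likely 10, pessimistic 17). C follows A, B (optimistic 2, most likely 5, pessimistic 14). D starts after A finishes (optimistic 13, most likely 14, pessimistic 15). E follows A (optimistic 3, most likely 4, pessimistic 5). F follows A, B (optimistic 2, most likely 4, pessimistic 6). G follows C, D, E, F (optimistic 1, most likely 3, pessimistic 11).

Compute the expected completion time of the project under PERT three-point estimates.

te_A = (2 + 4·5 + 14)/6 = 36/6 = 6
te_B = (9 + 4·10 + 17)/6 = 66/6 = 11
te_C = (2 + 4·5 + 14)/6 = 36/6 = 6
te_D = (13 + 4·14 + 15)/6 = 84/6 = 14
te_E = (3 + 4·4 + 5)/6 = 24/6 = 4
te_F = (2 + 4·4 + 6)/6 = 24/6 = 4
te_G = (1 + 4·3 + 11)/6 = 24/6 = 4

Forward pass:
ES_A = 0; EF_A = 6
ES_B = 0; EF_B = 11
ES_C = max(EF_A=6, EF_B=11) = 11; EF_C = 11+6 = 17
ES_D = 6; EF_D = 6+14 = 20
ES_E = 6; EF_E = 6+4 = 10
ES_F = max(EF_A=6, EF_B=11) = 11; EF_F = 11+4 = 15
ES_G = max(EF_C=17, EF_D=20, EF_E=10, EF_F=15) = 20; EF_G = 20+4 = 24
Expected project duration μ = 24 hours. Critical path: A → D → G.

24 hours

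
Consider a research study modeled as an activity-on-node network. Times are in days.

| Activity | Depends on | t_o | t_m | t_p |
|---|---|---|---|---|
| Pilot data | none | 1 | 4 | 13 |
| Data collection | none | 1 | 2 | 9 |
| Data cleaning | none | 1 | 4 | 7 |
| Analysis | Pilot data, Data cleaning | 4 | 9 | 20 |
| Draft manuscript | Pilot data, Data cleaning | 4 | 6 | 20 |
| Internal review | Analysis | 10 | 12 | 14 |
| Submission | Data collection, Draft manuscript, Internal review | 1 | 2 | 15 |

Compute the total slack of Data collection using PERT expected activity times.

te_Pilot data = (1 + 4·4 + 13)/6 = 30/6 = 5
te_Data collection = (1 + 4·2 + 9)/6 = 18/6 = 3
te_Data cleaning = (1 + 4·4 + 7)/6 = 24/6 = 4
te_Analysis = (4 + 4·9 + 20)/6 = 60/6 = 10
te_Draft manuscript = (4 + 4·6 + 20)/6 = 48/6 = 8
te_Internal review = (10 + 4·12 + 14)/6 = 72/6 = 12
te_Submission = (1 + 4·2 + 15)/6 = 24/6 = 4

Forward pass:
ES_Pilot data = 0; EF_Pilot data = 5
ES_Data collection = 0; EF_Data collection = 3
ES_Data cleaning = 0; EF_Data cleaning = 4
ES_Analysis = max(EF_Pilot data=5, EF_Data cleaning=4) = 5; EF_Analysis = 5+10 = 15
ES_Draft manuscript = max(EF_Pilot data=5, EF_Data cleaning=4) = 5; EF_Draft manuscript = 5+8 = 13
ES_Internal review = 15; EF_Internal review = 15+12 = 27
ES_Submission = max(EF_Data collection=3, EF_Draft manuscript=13, EF_Internal review=27) = 27; EF_Submission = 27+4 = 31
Expected project duration μ = 31 days. Critical path: Pilot data → Analysis → Internal review → Submission.

Backward pass:
LF_Submission = 31; LS_Submission = 31−4 = 27
LF_Internal review = LS_Submission = 27; LS_Internal review = 27−12 = 15
LF_Draft manuscript = LS_Submission = 27; LS_Draft manuscript = 27−8 = 19
LF_Analysis = LS_Internal review = 15; LS_Analysis = 15−10 = 5
LF_Data cleaning = min(LS_Analysis=5, LS_Draft manuscript=19) = 5; LS_Data cleaning = 5−4 = 1
LF_Data collection = LS_Submission = 27; LS_Data collection = 27−3 = 24
LF_Pilot data = min(LS_Analysis=5, LS_Draft manuscript=19) = 5; LS_Pilot data = 5−5 = 0
Slack_Data collection = LS_Data collection − ES_Data collection = 24 − 0 = 24

24 days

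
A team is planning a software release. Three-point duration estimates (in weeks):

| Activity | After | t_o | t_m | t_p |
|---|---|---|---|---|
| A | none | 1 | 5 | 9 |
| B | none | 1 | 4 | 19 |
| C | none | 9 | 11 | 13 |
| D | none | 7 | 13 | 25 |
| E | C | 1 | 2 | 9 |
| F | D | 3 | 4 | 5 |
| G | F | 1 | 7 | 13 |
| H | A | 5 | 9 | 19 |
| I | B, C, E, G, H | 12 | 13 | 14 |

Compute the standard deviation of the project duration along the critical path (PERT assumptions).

te_A = (1 + 4·5 + 9)/6 = 30/6 = 5; σ²_A = ((9−1)/6)² = 1.778
te_B = (1 + 4·4 + 19)/6 = 36/6 = 6; σ²_B = ((19−1)/6)² = 9.000
te_C = (9 + 4·11 + 13)/6 = 66/6 = 11; σ²_C = ((13−9)/6)² = 0.444
te_D = (7 + 4·13 + 25)/6 = 84/6 = 14; σ²_D = ((25−7)/6)² = 9.000
te_E = (1 + 4·2 + 9)/6 = 18/6 = 3; σ²_E = ((9−1)/6)² = 1.778
te_F = (3 + 4·4 + 5)/6 = 24/6 = 4; σ²_F = ((5−3)/6)² = 0.111
te_G = (1 + 4·7 + 13)/6 = 42/6 = 7; σ²_G = ((13−1)/6)² = 4.000
te_H = (5 + 4·9 + 19)/6 = 60/6 = 10; σ²_H = ((19−5)/6)² = 5.444
te_I = (12 + 4·13 + 14)/6 = 78/6 = 13; σ²_I = ((14−12)/6)² = 0.111

Forward pass:
ES_A = 0; EF_A = 5
ES_B = 0; EF_B = 6
ES_C = 0; EF_C = 11
ES_D = 0; EF_D = 14
ES_E = 11; EF_E = 11+3 = 14
ES_F = 14; EF_F = 14+4 = 18
ES_G = 18; EF_G = 18+7 = 25
ES_H = 5; EF_H = 5+10 = 15
ES_I = max(EF_B=6, EF_C=11, EF_E=14, EF_G=25, EF_H=15) = 25; EF_I = 25+13 = 38
Expected project duration μ = 38 weeks. Critical path: D → F → G → I.

Variance along critical path = 9.000 + 0.111 + 4.000 + 0.111 = 13.222
σ = √13.222 = 3.636 weeks

3.64 weeks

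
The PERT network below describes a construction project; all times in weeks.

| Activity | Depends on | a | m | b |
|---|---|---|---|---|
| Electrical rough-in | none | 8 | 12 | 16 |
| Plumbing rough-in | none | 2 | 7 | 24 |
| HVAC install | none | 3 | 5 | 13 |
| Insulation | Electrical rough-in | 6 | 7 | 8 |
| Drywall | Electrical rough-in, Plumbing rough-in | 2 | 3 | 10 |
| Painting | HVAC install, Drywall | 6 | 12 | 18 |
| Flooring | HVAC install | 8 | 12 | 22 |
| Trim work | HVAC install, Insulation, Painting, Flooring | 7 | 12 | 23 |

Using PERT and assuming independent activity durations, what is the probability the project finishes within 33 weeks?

0.018

te_Electrical rough-in = (8 + 4·12 + 16)/6 = 72/6 = 12; σ²_Electrical rough-in = ((16−8)/6)² = 1.778
te_Plumbing rough-in = (2 + 4·7 + 24)/6 = 54/6 = 9; σ²_Plumbing rough-in = ((24−2)/6)² = 13.444
te_HVAC install = (3 + 4·5 + 13)/6 = 36/6 = 6; σ²_HVAC install = ((13−3)/6)² = 2.778
te_Insulation = (6 + 4·7 + 8)/6 = 42/6 = 7; σ²_Insulation = ((8−6)/6)² = 0.111
te_Drywall = (2 + 4·3 + 10)/6 = 24/6 = 4; σ²_Drywall = ((10−2)/6)² = 1.778
te_Painting = (6 + 4·12 + 18)/6 = 72/6 = 12; σ²_Painting = ((18−6)/6)² = 4.000
te_Flooring = (8 + 4·12 + 22)/6 = 78/6 = 13; σ²_Flooring = ((22−8)/6)² = 5.444
te_Trim work = (7 + 4·12 + 23)/6 = 78/6 = 13; σ²_Trim work = ((23−7)/6)² = 7.111

Forward pass:
ES_Electrical rough-in = 0; EF_Electrical rough-in = 12
ES_Plumbing rough-in = 0; EF_Plumbing rough-in = 9
ES_HVAC install = 0; EF_HVAC install = 6
ES_Insulation = 12; EF_Insulation = 12+7 = 19
ES_Drywall = max(EF_Electrical rough-in=12, EF_Plumbing rough-in=9) = 12; EF_Drywall = 12+4 = 16
ES_Painting = max(EF_HVAC install=6, EF_Drywall=16) = 16; EF_Painting = 16+12 = 28
ES_Flooring = 6; EF_Flooring = 6+13 = 19
ES_Trim work = max(EF_HVAC install=6, EF_Insulation=19, EF_Painting=28, EF_Flooring=19) = 28; EF_Trim work = 28+13 = 41
Expected project duration μ = 41 weeks. Critical path: Electrical rough-in → Drywall → Painting → Trim work.

Variance along critical path = 1.778 + 1.778 + 4.000 + 7.111 = 14.667; σ = √14.667 = 3.830 weeks.
Z = (33 − 41) / 3.830 = -2.089
P(T ≤ 33) = Φ(-2.089) ≈ 0.018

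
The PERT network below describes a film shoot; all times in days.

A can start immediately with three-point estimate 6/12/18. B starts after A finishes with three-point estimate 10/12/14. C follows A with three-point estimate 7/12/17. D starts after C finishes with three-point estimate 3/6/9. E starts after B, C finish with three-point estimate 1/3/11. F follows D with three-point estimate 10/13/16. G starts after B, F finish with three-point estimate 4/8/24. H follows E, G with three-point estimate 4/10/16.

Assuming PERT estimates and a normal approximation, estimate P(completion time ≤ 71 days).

te_A = (6 + 4·12 + 18)/6 = 72/6 = 12; σ²_A = ((18−6)/6)² = 4.000
te_B = (10 + 4·12 + 14)/6 = 72/6 = 12; σ²_B = ((14−10)/6)² = 0.444
te_C = (7 + 4·12 + 17)/6 = 72/6 = 12; σ²_C = ((17−7)/6)² = 2.778
te_D = (3 + 4·6 + 9)/6 = 36/6 = 6; σ²_D = ((9−3)/6)² = 1.000
te_E = (1 + 4·3 + 11)/6 = 24/6 = 4; σ²_E = ((11−1)/6)² = 2.778
te_F = (10 + 4·13 + 16)/6 = 78/6 = 13; σ²_F = ((16−10)/6)² = 1.000
te_G = (4 + 4·8 + 24)/6 = 60/6 = 10; σ²_G = ((24−4)/6)² = 11.111
te_H = (4 + 4·10 + 16)/6 = 60/6 = 10; σ²_H = ((16−4)/6)² = 4.000

Forward pass:
ES_A = 0; EF_A = 12
ES_B = 12; EF_B = 12+12 = 24
ES_C = 12; EF_C = 12+12 = 24
ES_D = 24; EF_D = 24+6 = 30
ES_E = max(EF_B=24, EF_C=24) = 24; EF_E = 24+4 = 28
ES_F = 30; EF_F = 30+13 = 43
ES_G = max(EF_B=24, EF_F=43) = 43; EF_G = 43+10 = 53
ES_H = max(EF_E=28, EF_G=53) = 53; EF_H = 53+10 = 63
Expected project duration μ = 63 days. Critical path: A → C → D → F → G → H.

Variance along critical path = 4.000 + 2.778 + 1.000 + 1.000 + 11.111 + 4.000 = 23.889; σ = √23.889 = 4.888 days.
Z = (71 − 63) / 4.888 = 1.637
P(T ≤ 71) = Φ(1.637) ≈ 0.949

0.949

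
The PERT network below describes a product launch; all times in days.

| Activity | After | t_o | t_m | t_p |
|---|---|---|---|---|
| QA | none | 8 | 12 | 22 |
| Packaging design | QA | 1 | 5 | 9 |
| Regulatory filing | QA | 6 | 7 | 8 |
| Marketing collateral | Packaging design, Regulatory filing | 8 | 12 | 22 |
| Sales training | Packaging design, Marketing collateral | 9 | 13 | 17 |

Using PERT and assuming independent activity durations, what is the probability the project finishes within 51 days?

0.919

te_QA = (8 + 4·12 + 22)/6 = 78/6 = 13; σ²_QA = ((22−8)/6)² = 5.444
te_Packaging design = (1 + 4·5 + 9)/6 = 30/6 = 5; σ²_Packaging design = ((9−1)/6)² = 1.778
te_Regulatory filing = (6 + 4·7 + 8)/6 = 42/6 = 7; σ²_Regulatory filing = ((8−6)/6)² = 0.111
te_Marketing collateral = (8 + 4·12 + 22)/6 = 78/6 = 13; σ²_Marketing collateral = ((22−8)/6)² = 5.444
te_Sales training = (9 + 4·13 + 17)/6 = 78/6 = 13; σ²_Sales training = ((17−9)/6)² = 1.778

Forward pass:
ES_QA = 0; EF_QA = 13
ES_Packaging design = 13; EF_Packaging design = 13+5 = 18
ES_Regulatory filing = 13; EF_Regulatory filing = 13+7 = 20
ES_Marketing collateral = max(EF_Packaging design=18, EF_Regulatory filing=20) = 20; EF_Marketing collateral = 20+13 = 33
ES_Sales training = max(EF_Packaging design=18, EF_Marketing collateral=33) = 33; EF_Sales training = 33+13 = 46
Expected project duration μ = 46 days. Critical path: QA → Regulatory filing → Marketing collateral → Sales training.

Variance along critical path = 5.444 + 0.111 + 5.444 + 1.778 = 12.778; σ = √12.778 = 3.575 days.
Z = (51 − 46) / 3.575 = 1.399
P(T ≤ 51) = Φ(1.399) ≈ 0.919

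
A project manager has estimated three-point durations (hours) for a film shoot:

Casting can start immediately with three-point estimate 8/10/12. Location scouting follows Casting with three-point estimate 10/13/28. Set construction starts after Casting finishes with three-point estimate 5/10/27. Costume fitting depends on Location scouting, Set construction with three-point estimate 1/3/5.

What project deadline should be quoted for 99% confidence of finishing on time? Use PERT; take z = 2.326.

35.3 hours

te_Casting = (8 + 4·10 + 12)/6 = 60/6 = 10; σ²_Casting = ((12−8)/6)² = 0.444
te_Location scouting = (10 + 4·13 + 28)/6 = 90/6 = 15; σ²_Location scouting = ((28−10)/6)² = 9.000
te_Set construction = (5 + 4·10 + 27)/6 = 72/6 = 12; σ²_Set construction = ((27−5)/6)² = 13.444
te_Costume fitting = (1 + 4·3 + 5)/6 = 18/6 = 3; σ²_Costume fitting = ((5−1)/6)² = 0.444

Forward pass:
ES_Casting = 0; EF_Casting = 10
ES_Location scouting = 10; EF_Location scouting = 10+15 = 25
ES_Set construction = 10; EF_Set construction = 10+12 = 22
ES_Costume fitting = max(EF_Location scouting=25, EF_Set construction=22) = 25; EF_Costume fitting = 25+3 = 28
Expected project duration μ = 28 hours. Critical path: Casting → Location scouting → Costume fitting.

Variance along critical path = 0.444 + 9.000 + 0.444 = 9.889; σ = 3.145 hours.
D = μ + z·σ = 28 + 2.326·3.145 = 35.3 hours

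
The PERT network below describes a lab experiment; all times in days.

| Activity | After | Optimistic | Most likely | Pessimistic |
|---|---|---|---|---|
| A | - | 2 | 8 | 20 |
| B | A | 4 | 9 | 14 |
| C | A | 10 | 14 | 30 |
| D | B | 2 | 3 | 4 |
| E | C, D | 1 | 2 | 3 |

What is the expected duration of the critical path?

27 days

te_A = (2 + 4·8 + 20)/6 = 54/6 = 9
te_B = (4 + 4·9 + 14)/6 = 54/6 = 9
te_C = (10 + 4·14 + 30)/6 = 96/6 = 16
te_D = (2 + 4·3 + 4)/6 = 18/6 = 3
te_E = (1 + 4·2 + 3)/6 = 12/6 = 2

Forward pass:
ES_A = 0; EF_A = 9
ES_B = 9; EF_B = 9+9 = 18
ES_C = 9; EF_C = 9+16 = 25
ES_D = 18; EF_D = 18+3 = 21
ES_E = max(EF_C=25, EF_D=21) = 25; EF_E = 25+2 = 27
Expected project duration μ = 27 days. Critical path: A → C → E.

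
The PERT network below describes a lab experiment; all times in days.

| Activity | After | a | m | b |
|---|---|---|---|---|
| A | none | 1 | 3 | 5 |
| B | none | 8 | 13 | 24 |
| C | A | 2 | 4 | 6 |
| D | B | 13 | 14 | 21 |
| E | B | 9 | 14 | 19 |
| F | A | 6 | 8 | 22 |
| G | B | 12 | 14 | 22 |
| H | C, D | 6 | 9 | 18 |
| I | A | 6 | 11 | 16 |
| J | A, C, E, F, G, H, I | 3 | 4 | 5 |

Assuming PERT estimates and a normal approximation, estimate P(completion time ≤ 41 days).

0.290

te_A = (1 + 4·3 + 5)/6 = 18/6 = 3; σ²_A = ((5−1)/6)² = 0.444
te_B = (8 + 4·13 + 24)/6 = 84/6 = 14; σ²_B = ((24−8)/6)² = 7.111
te_C = (2 + 4·4 + 6)/6 = 24/6 = 4; σ²_C = ((6−2)/6)² = 0.444
te_D = (13 + 4·14 + 21)/6 = 90/6 = 15; σ²_D = ((21−13)/6)² = 1.778
te_E = (9 + 4·14 + 19)/6 = 84/6 = 14; σ²_E = ((19−9)/6)² = 2.778
te_F = (6 + 4·8 + 22)/6 = 60/6 = 10; σ²_F = ((22−6)/6)² = 7.111
te_G = (12 + 4·14 + 22)/6 = 90/6 = 15; σ²_G = ((22−12)/6)² = 2.778
te_H = (6 + 4·9 + 18)/6 = 60/6 = 10; σ²_H = ((18−6)/6)² = 4.000
te_I = (6 + 4·11 + 16)/6 = 66/6 = 11; σ²_I = ((16−6)/6)² = 2.778
te_J = (3 + 4·4 + 5)/6 = 24/6 = 4; σ²_J = ((5−3)/6)² = 0.111

Forward pass:
ES_A = 0; EF_A = 3
ES_B = 0; EF_B = 14
ES_C = 3; EF_C = 3+4 = 7
ES_D = 14; EF_D = 14+15 = 29
ES_E = 14; EF_E = 14+14 = 28
ES_F = 3; EF_F = 3+10 = 13
ES_G = 14; EF_G = 14+15 = 29
ES_H = max(EF_C=7, EF_D=29) = 29; EF_H = 29+10 = 39
ES_I = 3; EF_I = 3+11 = 14
ES_J = max(EF_A=3, EF_C=7, EF_E=28, EF_F=13, EF_G=29, EF_H=39, EF_I=14) = 39; EF_J = 39+4 = 43
Expected project duration μ = 43 days. Critical path: B → D → H → J.

Variance along critical path = 7.111 + 1.778 + 4.000 + 0.111 = 13.000; σ = √13.000 = 3.606 days.
Z = (41 − 43) / 3.606 = -0.555
P(T ≤ 41) = Φ(-0.555) ≈ 0.290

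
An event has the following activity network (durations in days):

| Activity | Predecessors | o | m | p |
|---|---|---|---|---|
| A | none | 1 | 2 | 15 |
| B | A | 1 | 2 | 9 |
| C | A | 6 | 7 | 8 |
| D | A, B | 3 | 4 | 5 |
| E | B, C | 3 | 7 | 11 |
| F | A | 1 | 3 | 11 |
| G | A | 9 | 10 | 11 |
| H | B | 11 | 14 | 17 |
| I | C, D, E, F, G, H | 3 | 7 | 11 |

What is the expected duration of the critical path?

28 days

te_A = (1 + 4·2 + 15)/6 = 24/6 = 4
te_B = (1 + 4·2 + 9)/6 = 18/6 = 3
te_C = (6 + 4·7 + 8)/6 = 42/6 = 7
te_D = (3 + 4·4 + 5)/6 = 24/6 = 4
te_E = (3 + 4·7 + 11)/6 = 42/6 = 7
te_F = (1 + 4·3 + 11)/6 = 24/6 = 4
te_G = (9 + 4·10 + 11)/6 = 60/6 = 10
te_H = (11 + 4·14 + 17)/6 = 84/6 = 14
te_I = (3 + 4·7 + 11)/6 = 42/6 = 7

Forward pass:
ES_A = 0; EF_A = 4
ES_B = 4; EF_B = 4+3 = 7
ES_C = 4; EF_C = 4+7 = 11
ES_D = max(EF_A=4, EF_B=7) = 7; EF_D = 7+4 = 11
ES_E = max(EF_B=7, EF_C=11) = 11; EF_E = 11+7 = 18
ES_F = 4; EF_F = 4+4 = 8
ES_G = 4; EF_G = 4+10 = 14
ES_H = 7; EF_H = 7+14 = 21
ES_I = max(EF_C=11, EF_D=11, EF_E=18, EF_F=8, EF_G=14, EF_H=21) = 21; EF_I = 21+7 = 28
Expected project duration μ = 28 days. Critical path: A → B → H → I.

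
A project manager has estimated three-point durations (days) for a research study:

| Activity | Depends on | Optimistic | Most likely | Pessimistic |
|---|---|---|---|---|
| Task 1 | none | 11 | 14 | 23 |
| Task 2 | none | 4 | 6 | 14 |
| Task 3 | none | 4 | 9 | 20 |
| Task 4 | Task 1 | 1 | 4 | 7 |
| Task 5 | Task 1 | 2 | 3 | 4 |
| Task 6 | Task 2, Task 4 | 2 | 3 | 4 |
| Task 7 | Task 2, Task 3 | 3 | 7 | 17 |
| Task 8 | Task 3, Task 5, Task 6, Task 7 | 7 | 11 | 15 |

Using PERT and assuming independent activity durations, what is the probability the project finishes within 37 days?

0.936

te_Task 1 = (11 + 4·14 + 23)/6 = 90/6 = 15; σ²_Task 1 = ((23−11)/6)² = 4.000
te_Task 2 = (4 + 4·6 + 14)/6 = 42/6 = 7; σ²_Task 2 = ((14−4)/6)² = 2.778
te_Task 3 = (4 + 4·9 + 20)/6 = 60/6 = 10; σ²_Task 3 = ((20−4)/6)² = 7.111
te_Task 4 = (1 + 4·4 + 7)/6 = 24/6 = 4; σ²_Task 4 = ((7−1)/6)² = 1.000
te_Task 5 = (2 + 4·3 + 4)/6 = 18/6 = 3; σ²_Task 5 = ((4−2)/6)² = 0.111
te_Task 6 = (2 + 4·3 + 4)/6 = 18/6 = 3; σ²_Task 6 = ((4−2)/6)² = 0.111
te_Task 7 = (3 + 4·7 + 17)/6 = 48/6 = 8; σ²_Task 7 = ((17−3)/6)² = 5.444
te_Task 8 = (7 + 4·11 + 15)/6 = 66/6 = 11; σ²_Task 8 = ((15−7)/6)² = 1.778

Forward pass:
ES_Task 1 = 0; EF_Task 1 = 15
ES_Task 2 = 0; EF_Task 2 = 7
ES_Task 3 = 0; EF_Task 3 = 10
ES_Task 4 = 15; EF_Task 4 = 15+4 = 19
ES_Task 5 = 15; EF_Task 5 = 15+3 = 18
ES_Task 6 = max(EF_Task 2=7, EF_Task 4=19) = 19; EF_Task 6 = 19+3 = 22
ES_Task 7 = max(EF_Task 2=7, EF_Task 3=10) = 10; EF_Task 7 = 10+8 = 18
ES_Task 8 = max(EF_Task 3=10, EF_Task 5=18, EF_Task 6=22, EF_Task 7=18) = 22; EF_Task 8 = 22+11 = 33
Expected project duration μ = 33 days. Critical path: Task 1 → Task 4 → Task 6 → Task 8.

Variance along critical path = 4.000 + 1.000 + 0.111 + 1.778 = 6.889; σ = √6.889 = 2.625 days.
Z = (37 − 33) / 2.625 = 1.524
P(T ≤ 37) = Φ(1.524) ≈ 0.936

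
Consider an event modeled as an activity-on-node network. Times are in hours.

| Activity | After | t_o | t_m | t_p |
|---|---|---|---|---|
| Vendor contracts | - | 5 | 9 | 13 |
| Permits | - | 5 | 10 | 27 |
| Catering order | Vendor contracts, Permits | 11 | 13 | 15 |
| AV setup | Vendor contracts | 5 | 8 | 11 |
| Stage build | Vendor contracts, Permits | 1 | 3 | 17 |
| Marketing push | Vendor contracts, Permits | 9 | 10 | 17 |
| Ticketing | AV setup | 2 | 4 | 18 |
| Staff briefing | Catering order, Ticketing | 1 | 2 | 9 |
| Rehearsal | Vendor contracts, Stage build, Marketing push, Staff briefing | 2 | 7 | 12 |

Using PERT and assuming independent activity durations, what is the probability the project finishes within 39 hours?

0.824

te_Vendor contracts = (5 + 4·9 + 13)/6 = 54/6 = 9; σ²_Vendor contracts = ((13−5)/6)² = 1.778
te_Permits = (5 + 4·10 + 27)/6 = 72/6 = 12; σ²_Permits = ((27−5)/6)² = 13.444
te_Catering order = (11 + 4·13 + 15)/6 = 78/6 = 13; σ²_Catering order = ((15−11)/6)² = 0.444
te_AV setup = (5 + 4·8 + 11)/6 = 48/6 = 8; σ²_AV setup = ((11−5)/6)² = 1.000
te_Stage build = (1 + 4·3 + 17)/6 = 30/6 = 5; σ²_Stage build = ((17−1)/6)² = 7.111
te_Marketing push = (9 + 4·10 + 17)/6 = 66/6 = 11; σ²_Marketing push = ((17−9)/6)² = 1.778
te_Ticketing = (2 + 4·4 + 18)/6 = 36/6 = 6; σ²_Ticketing = ((18−2)/6)² = 7.111
te_Staff briefing = (1 + 4·2 + 9)/6 = 18/6 = 3; σ²_Staff briefing = ((9−1)/6)² = 1.778
te_Rehearsal = (2 + 4·7 + 12)/6 = 42/6 = 7; σ²_Rehearsal = ((12−2)/6)² = 2.778

Forward pass:
ES_Vendor contracts = 0; EF_Vendor contracts = 9
ES_Permits = 0; EF_Permits = 12
ES_Catering order = max(EF_Vendor contracts=9, EF_Permits=12) = 12; EF_Catering order = 12+13 = 25
ES_AV setup = 9; EF_AV setup = 9+8 = 17
ES_Stage build = max(EF_Vendor contracts=9, EF_Permits=12) = 12; EF_Stage build = 12+5 = 17
ES_Marketing push = max(EF_Vendor contracts=9, EF_Permits=12) = 12; EF_Marketing push = 12+11 = 23
ES_Ticketing = 17; EF_Ticketing = 17+6 = 23
ES_Staff briefing = max(EF_Catering order=25, EF_Ticketing=23) = 25; EF_Staff briefing = 25+3 = 28
ES_Rehearsal = max(EF_Vendor contracts=9, EF_Stage build=17, EF_Marketing push=23, EF_Staff briefing=28) = 28; EF_Rehearsal = 28+7 = 35
Expected project duration μ = 35 hours. Critical path: Permits → Catering order → Staff briefing → Rehearsal.

Variance along critical path = 13.444 + 0.444 + 1.778 + 2.778 = 18.444; σ = √18.444 = 4.295 hours.
Z = (39 − 35) / 4.295 = 0.931
P(T ≤ 39) = Φ(0.931) ≈ 0.824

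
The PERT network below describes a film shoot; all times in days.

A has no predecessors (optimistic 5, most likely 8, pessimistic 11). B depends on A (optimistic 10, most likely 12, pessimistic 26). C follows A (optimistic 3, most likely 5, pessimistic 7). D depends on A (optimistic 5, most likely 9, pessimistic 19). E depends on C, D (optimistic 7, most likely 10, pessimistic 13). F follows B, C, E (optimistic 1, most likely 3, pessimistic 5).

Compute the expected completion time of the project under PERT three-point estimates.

31 days

te_A = (5 + 4·8 + 11)/6 = 48/6 = 8
te_B = (10 + 4·12 + 26)/6 = 84/6 = 14
te_C = (3 + 4·5 + 7)/6 = 30/6 = 5
te_D = (5 + 4·9 + 19)/6 = 60/6 = 10
te_E = (7 + 4·10 + 13)/6 = 60/6 = 10
te_F = (1 + 4·3 + 5)/6 = 18/6 = 3

Forward pass:
ES_A = 0; EF_A = 8
ES_B = 8; EF_B = 8+14 = 22
ES_C = 8; EF_C = 8+5 = 13
ES_D = 8; EF_D = 8+10 = 18
ES_E = max(EF_C=13, EF_D=18) = 18; EF_E = 18+10 = 28
ES_F = max(EF_B=22, EF_C=13, EF_E=28) = 28; EF_F = 28+3 = 31
Expected project duration μ = 31 days. Critical path: A → D → E → F.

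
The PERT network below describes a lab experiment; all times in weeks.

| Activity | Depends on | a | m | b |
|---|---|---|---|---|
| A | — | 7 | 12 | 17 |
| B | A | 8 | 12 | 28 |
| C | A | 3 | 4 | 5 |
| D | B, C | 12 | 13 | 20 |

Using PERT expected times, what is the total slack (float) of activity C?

te_A = (7 + 4·12 + 17)/6 = 72/6 = 12
te_B = (8 + 4·12 + 28)/6 = 84/6 = 14
te_C = (3 + 4·4 + 5)/6 = 24/6 = 4
te_D = (12 + 4·13 + 20)/6 = 84/6 = 14

Forward pass:
ES_A = 0; EF_A = 12
ES_B = 12; EF_B = 12+14 = 26
ES_C = 12; EF_C = 12+4 = 16
ES_D = max(EF_B=26, EF_C=16) = 26; EF_D = 26+14 = 40
Expected project duration μ = 40 weeks. Critical path: A → B → D.

Backward pass:
LF_D = 40; LS_D = 40−14 = 26
LF_C = LS_D = 26; LS_C = 26−4 = 22
LF_B = LS_D = 26; LS_B = 26−14 = 12
LF_A = min(LS_B=12, LS_C=22) = 12; LS_A = 12−12 = 0
Slack_C = LS_C − ES_C = 22 − 12 = 10

10 weeks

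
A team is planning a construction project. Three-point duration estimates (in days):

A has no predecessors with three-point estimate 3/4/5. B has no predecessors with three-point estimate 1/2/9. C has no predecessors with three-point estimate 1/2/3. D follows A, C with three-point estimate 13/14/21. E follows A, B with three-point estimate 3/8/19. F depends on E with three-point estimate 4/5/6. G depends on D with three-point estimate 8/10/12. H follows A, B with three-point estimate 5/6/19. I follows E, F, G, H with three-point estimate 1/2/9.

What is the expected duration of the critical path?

te_A = (3 + 4·4 + 5)/6 = 24/6 = 4
te_B = (1 + 4·2 + 9)/6 = 18/6 = 3
te_C = (1 + 4·2 + 3)/6 = 12/6 = 2
te_D = (13 + 4·14 + 21)/6 = 90/6 = 15
te_E = (3 + 4·8 + 19)/6 = 54/6 = 9
te_F = (4 + 4·5 + 6)/6 = 30/6 = 5
te_G = (8 + 4·10 + 12)/6 = 60/6 = 10
te_H = (5 + 4·6 + 19)/6 = 48/6 = 8
te_I = (1 + 4·2 + 9)/6 = 18/6 = 3

Forward pass:
ES_A = 0; EF_A = 4
ES_B = 0; EF_B = 3
ES_C = 0; EF_C = 2
ES_D = max(EF_A=4, EF_C=2) = 4; EF_D = 4+15 = 19
ES_E = max(EF_A=4, EF_B=3) = 4; EF_E = 4+9 = 13
ES_F = 13; EF_F = 13+5 = 18
ES_G = 19; EF_G = 19+10 = 29
ES_H = max(EF_A=4, EF_B=3) = 4; EF_H = 4+8 = 12
ES_I = max(EF_E=13, EF_F=18, EF_G=29, EF_H=12) = 29; EF_I = 29+3 = 32
Expected project duration μ = 32 days. Critical path: A → D → G → I.

32 days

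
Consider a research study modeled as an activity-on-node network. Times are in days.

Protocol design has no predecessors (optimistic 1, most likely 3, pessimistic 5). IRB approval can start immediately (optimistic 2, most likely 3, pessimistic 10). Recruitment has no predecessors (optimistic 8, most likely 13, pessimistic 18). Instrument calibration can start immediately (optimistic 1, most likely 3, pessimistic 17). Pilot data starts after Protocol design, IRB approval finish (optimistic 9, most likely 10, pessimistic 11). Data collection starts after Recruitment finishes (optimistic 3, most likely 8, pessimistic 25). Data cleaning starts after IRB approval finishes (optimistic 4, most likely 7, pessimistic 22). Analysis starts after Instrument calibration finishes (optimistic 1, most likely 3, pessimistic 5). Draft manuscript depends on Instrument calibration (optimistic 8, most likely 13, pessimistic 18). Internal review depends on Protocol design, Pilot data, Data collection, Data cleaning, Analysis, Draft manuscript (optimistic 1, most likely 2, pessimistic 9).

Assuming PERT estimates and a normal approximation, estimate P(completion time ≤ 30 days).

0.827

te_Protocol design = (1 + 4·3 + 5)/6 = 18/6 = 3; σ²_Protocol design = ((5−1)/6)² = 0.444
te_IRB approval = (2 + 4·3 + 10)/6 = 24/6 = 4; σ²_IRB approval = ((10−2)/6)² = 1.778
te_Recruitment = (8 + 4·13 + 18)/6 = 78/6 = 13; σ²_Recruitment = ((18−8)/6)² = 2.778
te_Instrument calibration = (1 + 4·3 + 17)/6 = 30/6 = 5; σ²_Instrument calibration = ((17−1)/6)² = 7.111
te_Pilot data = (9 + 4·10 + 11)/6 = 60/6 = 10; σ²_Pilot data = ((11−9)/6)² = 0.111
te_Data collection = (3 + 4·8 + 25)/6 = 60/6 = 10; σ²_Data collection = ((25−3)/6)² = 13.444
te_Data cleaning = (4 + 4·7 + 22)/6 = 54/6 = 9; σ²_Data cleaning = ((22−4)/6)² = 9.000
te_Analysis = (1 + 4·3 + 5)/6 = 18/6 = 3; σ²_Analysis = ((5−1)/6)² = 0.444
te_Draft manuscript = (8 + 4·13 + 18)/6 = 78/6 = 13; σ²_Draft manuscript = ((18−8)/6)² = 2.778
te_Internal review = (1 + 4·2 + 9)/6 = 18/6 = 3; σ²_Internal review = ((9−1)/6)² = 1.778

Forward pass:
ES_Protocol design = 0; EF_Protocol design = 3
ES_IRB approval = 0; EF_IRB approval = 4
ES_Recruitment = 0; EF_Recruitment = 13
ES_Instrument calibration = 0; EF_Instrument calibration = 5
ES_Pilot data = max(EF_Protocol design=3, EF_IRB approval=4) = 4; EF_Pilot data = 4+10 = 14
ES_Data collection = 13; EF_Data collection = 13+10 = 23
ES_Data cleaning = 4; EF_Data cleaning = 4+9 = 13
ES_Analysis = 5; EF_Analysis = 5+3 = 8
ES_Draft manuscript = 5; EF_Draft manuscript = 5+13 = 18
ES_Internal review = max(EF_Protocol design=3, EF_Pilot data=14, EF_Data collection=23, EF_Data cleaning=13, EF_Analysis=8, EF_Draft manuscript=18) = 23; EF_Internal review = 23+3 = 26
Expected project duration μ = 26 days. Critical path: Recruitment → Data collection → Internal review.

Variance along critical path = 2.778 + 13.444 + 1.778 = 18.000; σ = √18.000 = 4.243 days.
Z = (30 − 26) / 4.243 = 0.943
P(T ≤ 30) = Φ(0.943) ≈ 0.827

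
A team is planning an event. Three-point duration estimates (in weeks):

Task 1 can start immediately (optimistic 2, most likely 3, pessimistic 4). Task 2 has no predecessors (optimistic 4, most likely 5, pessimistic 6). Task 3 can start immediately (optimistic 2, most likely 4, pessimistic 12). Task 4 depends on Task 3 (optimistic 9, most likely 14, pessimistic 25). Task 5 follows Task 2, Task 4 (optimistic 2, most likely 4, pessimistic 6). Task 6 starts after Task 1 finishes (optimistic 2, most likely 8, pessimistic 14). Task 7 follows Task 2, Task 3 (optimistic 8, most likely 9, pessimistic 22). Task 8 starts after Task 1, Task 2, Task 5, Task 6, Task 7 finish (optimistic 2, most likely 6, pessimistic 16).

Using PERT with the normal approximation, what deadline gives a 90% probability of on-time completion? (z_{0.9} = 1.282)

te_Task 1 = (2 + 4·3 + 4)/6 = 18/6 = 3; σ²_Task 1 = ((4−2)/6)² = 0.111
te_Task 2 = (4 + 4·5 + 6)/6 = 30/6 = 5; σ²_Task 2 = ((6−4)/6)² = 0.111
te_Task 3 = (2 + 4·4 + 12)/6 = 30/6 = 5; σ²_Task 3 = ((12−2)/6)² = 2.778
te_Task 4 = (9 + 4·14 + 25)/6 = 90/6 = 15; σ²_Task 4 = ((25−9)/6)² = 7.111
te_Task 5 = (2 + 4·4 + 6)/6 = 24/6 = 4; σ²_Task 5 = ((6−2)/6)² = 0.444
te_Task 6 = (2 + 4·8 + 14)/6 = 48/6 = 8; σ²_Task 6 = ((14−2)/6)² = 4.000
te_Task 7 = (8 + 4·9 + 22)/6 = 66/6 = 11; σ²_Task 7 = ((22−8)/6)² = 5.444
te_Task 8 = (2 + 4·6 + 16)/6 = 42/6 = 7; σ²_Task 8 = ((16−2)/6)² = 5.444

Forward pass:
ES_Task 1 = 0; EF_Task 1 = 3
ES_Task 2 = 0; EF_Task 2 = 5
ES_Task 3 = 0; EF_Task 3 = 5
ES_Task 4 = 5; EF_Task 4 = 5+15 = 20
ES_Task 5 = max(EF_Task 2=5, EF_Task 4=20) = 20; EF_Task 5 = 20+4 = 24
ES_Task 6 = 3; EF_Task 6 = 3+8 = 11
ES_Task 7 = max(EF_Task 2=5, EF_Task 3=5) = 5; EF_Task 7 = 5+11 = 16
ES_Task 8 = max(EF_Task 1=3, EF_Task 2=5, EF_Task 5=24, EF_Task 6=11, EF_Task 7=16) = 24; EF_Task 8 = 24+7 = 31
Expected project duration μ = 31 weeks. Critical path: Task 3 → Task 4 → Task 5 → Task 8.

Variance along critical path = 2.778 + 7.111 + 0.444 + 5.444 = 15.778; σ = 3.972 weeks.
D = μ + z·σ = 31 + 1.282·3.972 = 36.1 weeks

36.1 weeks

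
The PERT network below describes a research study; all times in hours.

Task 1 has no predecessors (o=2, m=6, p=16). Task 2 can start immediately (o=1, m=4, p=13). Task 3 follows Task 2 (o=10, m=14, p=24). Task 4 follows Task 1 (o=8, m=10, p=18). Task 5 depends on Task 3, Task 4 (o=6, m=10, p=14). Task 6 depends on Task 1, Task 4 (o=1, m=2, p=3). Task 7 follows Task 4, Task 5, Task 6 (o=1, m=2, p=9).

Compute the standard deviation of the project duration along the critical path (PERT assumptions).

te_Task 1 = (2 + 4·6 + 16)/6 = 42/6 = 7; σ²_Task 1 = ((16−2)/6)² = 5.444
te_Task 2 = (1 + 4·4 + 13)/6 = 30/6 = 5; σ²_Task 2 = ((13−1)/6)² = 4.000
te_Task 3 = (10 + 4·14 + 24)/6 = 90/6 = 15; σ²_Task 3 = ((24−10)/6)² = 5.444
te_Task 4 = (8 + 4·10 + 18)/6 = 66/6 = 11; σ²_Task 4 = ((18−8)/6)² = 2.778
te_Task 5 = (6 + 4·10 + 14)/6 = 60/6 = 10; σ²_Task 5 = ((14−6)/6)² = 1.778
te_Task 6 = (1 + 4·2 + 3)/6 = 12/6 = 2; σ²_Task 6 = ((3−1)/6)² = 0.111
te_Task 7 = (1 + 4·2 + 9)/6 = 18/6 = 3; σ²_Task 7 = ((9−1)/6)² = 1.778

Forward pass:
ES_Task 1 = 0; EF_Task 1 = 7
ES_Task 2 = 0; EF_Task 2 = 5
ES_Task 3 = 5; EF_Task 3 = 5+15 = 20
ES_Task 4 = 7; EF_Task 4 = 7+11 = 18
ES_Task 5 = max(EF_Task 3=20, EF_Task 4=18) = 20; EF_Task 5 = 20+10 = 30
ES_Task 6 = max(EF_Task 1=7, EF_Task 4=18) = 18; EF_Task 6 = 18+2 = 20
ES_Task 7 = max(EF_Task 4=18, EF_Task 5=30, EF_Task 6=20) = 30; EF_Task 7 = 30+3 = 33
Expected project duration μ = 33 hours. Critical path: Task 2 → Task 3 → Task 5 → Task 7.

Variance along critical path = 4.000 + 5.444 + 1.778 + 1.778 = 13.000
σ = √13.000 = 3.606 hours

3.61 hours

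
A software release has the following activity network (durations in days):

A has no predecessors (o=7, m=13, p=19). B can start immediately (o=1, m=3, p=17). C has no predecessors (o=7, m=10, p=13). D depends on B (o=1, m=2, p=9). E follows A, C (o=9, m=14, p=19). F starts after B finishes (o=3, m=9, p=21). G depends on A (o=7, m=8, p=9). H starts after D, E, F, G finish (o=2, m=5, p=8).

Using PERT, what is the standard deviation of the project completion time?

te_A = (7 + 4·13 + 19)/6 = 78/6 = 13; σ²_A = ((19−7)/6)² = 4.000
te_B = (1 + 4·3 + 17)/6 = 30/6 = 5; σ²_B = ((17−1)/6)² = 7.111
te_C = (7 + 4·10 + 13)/6 = 60/6 = 10; σ²_C = ((13−7)/6)² = 1.000
te_D = (1 + 4·2 + 9)/6 = 18/6 = 3; σ²_D = ((9−1)/6)² = 1.778
te_E = (9 + 4·14 + 19)/6 = 84/6 = 14; σ²_E = ((19−9)/6)² = 2.778
te_F = (3 + 4·9 + 21)/6 = 60/6 = 10; σ²_F = ((21−3)/6)² = 9.000
te_G = (7 + 4·8 + 9)/6 = 48/6 = 8; σ²_G = ((9−7)/6)² = 0.111
te_H = (2 + 4·5 + 8)/6 = 30/6 = 5; σ²_H = ((8−2)/6)² = 1.000

Forward pass:
ES_A = 0; EF_A = 13
ES_B = 0; EF_B = 5
ES_C = 0; EF_C = 10
ES_D = 5; EF_D = 5+3 = 8
ES_E = max(EF_A=13, EF_C=10) = 13; EF_E = 13+14 = 27
ES_F = 5; EF_F = 5+10 = 15
ES_G = 13; EF_G = 13+8 = 21
ES_H = max(EF_D=8, EF_E=27, EF_F=15, EF_G=21) = 27; EF_H = 27+5 = 32
Expected project duration μ = 32 days. Critical path: A → E → H.

Variance along critical path = 4.000 + 2.778 + 1.000 = 7.778
σ = √7.778 = 2.789 days

2.79 days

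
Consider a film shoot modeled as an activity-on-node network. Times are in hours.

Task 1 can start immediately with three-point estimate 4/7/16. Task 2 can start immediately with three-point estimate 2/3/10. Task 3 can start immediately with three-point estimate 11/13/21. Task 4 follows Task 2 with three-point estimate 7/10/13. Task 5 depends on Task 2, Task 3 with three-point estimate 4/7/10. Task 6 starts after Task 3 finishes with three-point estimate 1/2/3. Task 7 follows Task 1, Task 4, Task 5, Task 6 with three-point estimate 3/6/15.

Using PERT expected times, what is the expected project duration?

28 hours

te_Task 1 = (4 + 4·7 + 16)/6 = 48/6 = 8
te_Task 2 = (2 + 4·3 + 10)/6 = 24/6 = 4
te_Task 3 = (11 + 4·13 + 21)/6 = 84/6 = 14
te_Task 4 = (7 + 4·10 + 13)/6 = 60/6 = 10
te_Task 5 = (4 + 4·7 + 10)/6 = 42/6 = 7
te_Task 6 = (1 + 4·2 + 3)/6 = 12/6 = 2
te_Task 7 = (3 + 4·6 + 15)/6 = 42/6 = 7

Forward pass:
ES_Task 1 = 0; EF_Task 1 = 8
ES_Task 2 = 0; EF_Task 2 = 4
ES_Task 3 = 0; EF_Task 3 = 14
ES_Task 4 = 4; EF_Task 4 = 4+10 = 14
ES_Task 5 = max(EF_Task 2=4, EF_Task 3=14) = 14; EF_Task 5 = 14+7 = 21
ES_Task 6 = 14; EF_Task 6 = 14+2 = 16
ES_Task 7 = max(EF_Task 1=8, EF_Task 4=14, EF_Task 5=21, EF_Task 6=16) = 21; EF_Task 7 = 21+7 = 28
Expected project duration μ = 28 hours. Critical path: Task 3 → Task 5 → Task 7.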